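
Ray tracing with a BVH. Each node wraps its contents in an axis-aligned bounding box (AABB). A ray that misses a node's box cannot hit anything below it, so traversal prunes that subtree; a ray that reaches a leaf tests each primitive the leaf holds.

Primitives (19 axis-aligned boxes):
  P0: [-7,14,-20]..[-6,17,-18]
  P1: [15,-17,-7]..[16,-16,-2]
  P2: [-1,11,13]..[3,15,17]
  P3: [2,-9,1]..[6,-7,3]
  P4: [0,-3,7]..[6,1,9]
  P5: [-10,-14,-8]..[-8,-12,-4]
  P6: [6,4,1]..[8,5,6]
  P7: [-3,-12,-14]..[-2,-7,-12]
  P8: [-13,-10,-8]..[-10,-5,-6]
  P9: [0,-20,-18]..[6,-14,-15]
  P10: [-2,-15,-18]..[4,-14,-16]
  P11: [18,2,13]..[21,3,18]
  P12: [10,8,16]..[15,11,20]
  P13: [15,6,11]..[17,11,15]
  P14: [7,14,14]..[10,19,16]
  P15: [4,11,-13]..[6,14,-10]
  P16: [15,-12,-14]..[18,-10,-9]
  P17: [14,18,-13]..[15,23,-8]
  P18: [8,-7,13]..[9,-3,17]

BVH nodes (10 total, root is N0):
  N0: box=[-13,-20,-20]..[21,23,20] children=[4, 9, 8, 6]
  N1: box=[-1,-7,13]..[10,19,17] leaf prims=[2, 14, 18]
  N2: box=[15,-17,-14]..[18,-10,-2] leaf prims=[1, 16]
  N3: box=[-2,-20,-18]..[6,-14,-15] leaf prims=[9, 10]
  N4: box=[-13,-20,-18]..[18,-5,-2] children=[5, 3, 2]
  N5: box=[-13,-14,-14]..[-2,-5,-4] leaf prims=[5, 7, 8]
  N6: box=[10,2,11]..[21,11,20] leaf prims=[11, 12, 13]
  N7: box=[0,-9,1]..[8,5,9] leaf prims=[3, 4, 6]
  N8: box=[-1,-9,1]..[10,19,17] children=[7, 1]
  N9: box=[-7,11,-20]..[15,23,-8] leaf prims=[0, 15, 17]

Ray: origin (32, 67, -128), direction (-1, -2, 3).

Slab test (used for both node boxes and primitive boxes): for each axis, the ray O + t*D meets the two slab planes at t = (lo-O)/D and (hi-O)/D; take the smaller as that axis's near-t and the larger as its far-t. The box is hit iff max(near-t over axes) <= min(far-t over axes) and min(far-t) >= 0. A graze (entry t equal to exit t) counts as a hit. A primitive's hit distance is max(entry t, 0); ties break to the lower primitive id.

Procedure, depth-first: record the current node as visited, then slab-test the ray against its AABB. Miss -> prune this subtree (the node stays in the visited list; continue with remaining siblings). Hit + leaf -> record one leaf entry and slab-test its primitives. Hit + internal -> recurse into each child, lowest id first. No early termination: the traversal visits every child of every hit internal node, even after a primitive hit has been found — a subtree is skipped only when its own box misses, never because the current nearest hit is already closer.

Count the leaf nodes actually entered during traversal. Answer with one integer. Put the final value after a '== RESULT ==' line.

Trace the traversal:
N0 x:[11,45] y:[22,87/2] z:[36,148/3] -> hit [36,87/2], descend [4, 6, 8, 9]
  N4 x:[14,45] y:[36,87/2] z:[110/3,42] -> hit [110/3,42], descend [2, 3, 5]
    N2 x:[14,17] y:[77/2,42] z:[38,42] -> miss, prune
    N3 x:[26,34] y:[81/2,87/2] z:[110/3,113/3] -> miss, prune
    N5 x:[34,45] y:[36,81/2] z:[38,124/3] -> hit [38,81/2] leaf, test {P5@t=40, P7(miss), P8(miss)}
  N6 x:[11,22] y:[28,65/2] z:[139/3,148/3] -> miss, prune
  N8 x:[22,33] y:[24,38] z:[43,145/3] -> miss, prune
  N9 x:[17,39] y:[22,28] z:[36,40] -> miss, prune

order=[0, 4, 2, 3, 5, 6, 8, 9]  |boxes|=8  |leaves|=1  hit=P5

== RESULT ==
1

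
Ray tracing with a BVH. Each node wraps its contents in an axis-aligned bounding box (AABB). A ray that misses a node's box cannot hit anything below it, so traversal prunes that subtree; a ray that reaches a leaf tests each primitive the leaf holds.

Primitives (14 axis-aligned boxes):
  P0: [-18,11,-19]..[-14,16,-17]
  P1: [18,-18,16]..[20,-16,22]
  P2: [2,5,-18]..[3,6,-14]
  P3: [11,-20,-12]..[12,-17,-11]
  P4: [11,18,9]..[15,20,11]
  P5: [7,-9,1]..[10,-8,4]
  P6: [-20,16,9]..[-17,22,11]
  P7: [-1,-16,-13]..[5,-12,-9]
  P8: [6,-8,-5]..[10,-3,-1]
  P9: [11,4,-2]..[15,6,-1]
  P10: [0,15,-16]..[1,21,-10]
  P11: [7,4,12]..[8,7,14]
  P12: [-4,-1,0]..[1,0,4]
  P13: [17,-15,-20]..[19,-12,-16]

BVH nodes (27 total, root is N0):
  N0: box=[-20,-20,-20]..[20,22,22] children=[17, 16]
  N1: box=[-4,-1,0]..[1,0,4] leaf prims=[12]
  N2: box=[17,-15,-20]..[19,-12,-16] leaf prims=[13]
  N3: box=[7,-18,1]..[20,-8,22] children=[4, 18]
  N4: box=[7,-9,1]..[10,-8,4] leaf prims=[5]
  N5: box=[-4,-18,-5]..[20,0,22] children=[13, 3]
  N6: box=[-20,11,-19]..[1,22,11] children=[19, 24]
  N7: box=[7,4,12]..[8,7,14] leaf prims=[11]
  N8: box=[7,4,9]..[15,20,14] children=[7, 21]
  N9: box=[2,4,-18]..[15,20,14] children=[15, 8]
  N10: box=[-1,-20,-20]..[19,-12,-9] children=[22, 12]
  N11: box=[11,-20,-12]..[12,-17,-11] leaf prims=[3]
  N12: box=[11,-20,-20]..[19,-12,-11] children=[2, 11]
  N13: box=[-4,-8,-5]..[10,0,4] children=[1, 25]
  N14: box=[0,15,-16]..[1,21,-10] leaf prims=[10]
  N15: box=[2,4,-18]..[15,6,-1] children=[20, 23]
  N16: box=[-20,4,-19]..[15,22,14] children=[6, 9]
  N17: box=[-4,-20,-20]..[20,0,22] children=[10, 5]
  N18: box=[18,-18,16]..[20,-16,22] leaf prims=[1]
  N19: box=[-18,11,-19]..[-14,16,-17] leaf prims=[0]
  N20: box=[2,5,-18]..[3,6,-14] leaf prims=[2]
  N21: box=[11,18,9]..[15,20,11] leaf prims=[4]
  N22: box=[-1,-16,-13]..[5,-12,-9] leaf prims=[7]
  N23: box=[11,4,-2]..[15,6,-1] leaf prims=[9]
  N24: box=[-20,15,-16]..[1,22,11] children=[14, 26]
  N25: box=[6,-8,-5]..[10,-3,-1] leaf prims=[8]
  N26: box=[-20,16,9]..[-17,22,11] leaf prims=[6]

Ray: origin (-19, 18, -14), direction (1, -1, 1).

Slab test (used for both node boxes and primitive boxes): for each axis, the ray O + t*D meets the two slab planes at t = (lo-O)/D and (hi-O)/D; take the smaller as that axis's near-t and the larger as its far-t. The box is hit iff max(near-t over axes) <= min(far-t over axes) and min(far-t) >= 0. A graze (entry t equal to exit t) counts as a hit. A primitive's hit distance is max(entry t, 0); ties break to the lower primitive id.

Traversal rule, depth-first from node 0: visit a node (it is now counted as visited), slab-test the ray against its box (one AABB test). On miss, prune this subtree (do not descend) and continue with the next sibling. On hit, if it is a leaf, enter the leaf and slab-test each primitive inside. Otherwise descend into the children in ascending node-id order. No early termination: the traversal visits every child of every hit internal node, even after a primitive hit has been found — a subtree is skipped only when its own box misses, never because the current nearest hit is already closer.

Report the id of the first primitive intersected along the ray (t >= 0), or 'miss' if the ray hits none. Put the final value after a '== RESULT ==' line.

Walk:
N0 x:[-1,39] y:[-4,38] z:[-6,36] -> hit [-1,36], descend [16, 17]
  N16 x:[-1,34] y:[-4,14] z:[-5,28] -> hit [-1,14], descend [6, 9]
    N6 x:[-1,20] y:[-4,7] z:[-5,25] -> hit [-1,7], descend [19, 24]
      N19 x:[1,5] y:[2,7] z:[-5,-3] -> miss, prune
      N24 x:[-1,20] y:[-4,3] z:[-2,25] -> hit [-1,3], descend [14, 26]
        N14 x:[19,20] y:[-3,3] z:[-2,4] -> miss, prune
        N26 x:[-1,2] y:[-4,2] z:[23,25] -> miss, prune
    N9 x:[21,34] y:[-2,14] z:[-4,28] -> miss, prune
  N17 x:[15,39] y:[18,38] z:[-6,36] -> hit [18,36], descend [5, 10]
    N5 x:[15,39] y:[18,36] z:[9,36] -> hit [18,36], descend [3, 13]
      N3 x:[26,39] y:[26,36] z:[15,36] -> hit [26,36], descend [4, 18]
        N4 x:[26,29] y:[26,27] z:[15,18] -> miss, prune
        N18 x:[37,39] y:[34,36] z:[30,36] -> miss, prune
      N13 x:[15,29] y:[18,26] z:[9,18] -> hit [18,18], descend [1, 25]
        N1 x:[15,20] y:[18,19] z:[14,18] -> hit [18,18] leaf, test {P12@t=18}
        N25 x:[25,29] y:[21,26] z:[9,13] -> miss, prune
    N10 x:[18,38] y:[30,38] z:[-6,5] -> miss, prune

Summary -> nodes [0, 16, 6, 19, 24, 14, 26, 9, 17, 5, 3, 4, 18, 13, 1, 25, 10]; box-tests=17; leaf-entries=1; first=P12

== RESULT ==
12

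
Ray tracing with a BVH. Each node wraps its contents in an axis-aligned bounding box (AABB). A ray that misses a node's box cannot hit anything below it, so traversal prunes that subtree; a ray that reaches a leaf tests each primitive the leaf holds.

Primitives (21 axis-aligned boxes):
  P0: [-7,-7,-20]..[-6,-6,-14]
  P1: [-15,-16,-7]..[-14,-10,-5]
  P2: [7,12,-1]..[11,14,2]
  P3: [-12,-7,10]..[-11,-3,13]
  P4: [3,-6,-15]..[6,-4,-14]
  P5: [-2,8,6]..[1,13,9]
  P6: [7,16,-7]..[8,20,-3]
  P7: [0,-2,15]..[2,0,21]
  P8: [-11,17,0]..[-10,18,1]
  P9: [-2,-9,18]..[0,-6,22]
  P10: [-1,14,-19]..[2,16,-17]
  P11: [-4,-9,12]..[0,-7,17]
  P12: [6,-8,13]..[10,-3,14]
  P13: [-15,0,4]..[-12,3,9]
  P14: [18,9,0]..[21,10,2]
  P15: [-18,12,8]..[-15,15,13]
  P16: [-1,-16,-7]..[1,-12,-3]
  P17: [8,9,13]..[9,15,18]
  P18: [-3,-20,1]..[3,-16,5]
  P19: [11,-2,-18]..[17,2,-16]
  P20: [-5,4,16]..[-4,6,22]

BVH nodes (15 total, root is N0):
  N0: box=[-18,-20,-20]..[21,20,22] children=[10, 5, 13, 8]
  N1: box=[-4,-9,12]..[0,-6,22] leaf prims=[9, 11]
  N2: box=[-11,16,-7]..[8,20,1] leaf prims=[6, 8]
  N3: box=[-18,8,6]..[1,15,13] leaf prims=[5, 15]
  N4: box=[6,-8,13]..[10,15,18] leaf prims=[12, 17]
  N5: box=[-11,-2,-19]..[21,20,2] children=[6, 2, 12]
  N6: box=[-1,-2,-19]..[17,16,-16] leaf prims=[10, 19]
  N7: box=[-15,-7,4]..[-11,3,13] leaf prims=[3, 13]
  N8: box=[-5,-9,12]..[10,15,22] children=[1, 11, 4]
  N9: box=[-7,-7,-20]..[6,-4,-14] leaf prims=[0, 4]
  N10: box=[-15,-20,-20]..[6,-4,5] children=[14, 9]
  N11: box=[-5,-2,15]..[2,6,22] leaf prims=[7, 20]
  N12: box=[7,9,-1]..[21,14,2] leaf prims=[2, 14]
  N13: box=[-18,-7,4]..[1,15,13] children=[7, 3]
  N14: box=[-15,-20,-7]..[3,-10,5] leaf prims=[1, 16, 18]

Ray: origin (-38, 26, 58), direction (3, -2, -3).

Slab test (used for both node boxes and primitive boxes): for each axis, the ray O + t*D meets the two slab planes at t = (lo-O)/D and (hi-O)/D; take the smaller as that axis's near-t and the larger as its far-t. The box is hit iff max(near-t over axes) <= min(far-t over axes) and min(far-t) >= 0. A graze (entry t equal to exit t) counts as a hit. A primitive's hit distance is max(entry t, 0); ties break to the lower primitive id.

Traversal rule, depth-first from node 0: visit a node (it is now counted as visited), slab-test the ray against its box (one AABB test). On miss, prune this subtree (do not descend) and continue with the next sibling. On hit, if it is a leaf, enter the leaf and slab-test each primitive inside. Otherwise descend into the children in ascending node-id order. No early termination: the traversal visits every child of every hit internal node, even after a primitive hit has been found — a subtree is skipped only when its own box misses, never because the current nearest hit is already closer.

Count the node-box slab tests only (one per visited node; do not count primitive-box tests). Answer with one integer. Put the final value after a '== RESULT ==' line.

Walk:
N0 x:[20/3,59/3] y:[3,23] z:[12,26] -> hit [12,59/3], descend [5, 8, 10, 13]
  N5 x:[9,59/3] y:[3,14] z:[56/3,77/3] -> miss, prune
  N8 x:[11,16] y:[11/2,35/2] z:[12,46/3] -> hit [12,46/3], descend [1, 4, 11]
    N1 x:[34/3,38/3] y:[16,35/2] z:[12,46/3] -> miss, prune
    N4 x:[44/3,16] y:[11/2,17] z:[40/3,15] -> hit [44/3,15] leaf, test {P12@t=44/3, P17(miss)}
    N11 x:[11,40/3] y:[10,14] z:[12,43/3] -> hit [12,40/3] leaf, test {P7@t=13, P20(miss)}
  N10 x:[23/3,44/3] y:[15,23] z:[53/3,26] -> miss, prune
  N13 x:[20/3,13] y:[11/2,33/2] z:[15,18] -> miss, prune

Summary -> nodes [0, 5, 8, 1, 4, 11, 10, 13]; box-tests=8; leaf-entries=2; first=P7

== RESULT ==
8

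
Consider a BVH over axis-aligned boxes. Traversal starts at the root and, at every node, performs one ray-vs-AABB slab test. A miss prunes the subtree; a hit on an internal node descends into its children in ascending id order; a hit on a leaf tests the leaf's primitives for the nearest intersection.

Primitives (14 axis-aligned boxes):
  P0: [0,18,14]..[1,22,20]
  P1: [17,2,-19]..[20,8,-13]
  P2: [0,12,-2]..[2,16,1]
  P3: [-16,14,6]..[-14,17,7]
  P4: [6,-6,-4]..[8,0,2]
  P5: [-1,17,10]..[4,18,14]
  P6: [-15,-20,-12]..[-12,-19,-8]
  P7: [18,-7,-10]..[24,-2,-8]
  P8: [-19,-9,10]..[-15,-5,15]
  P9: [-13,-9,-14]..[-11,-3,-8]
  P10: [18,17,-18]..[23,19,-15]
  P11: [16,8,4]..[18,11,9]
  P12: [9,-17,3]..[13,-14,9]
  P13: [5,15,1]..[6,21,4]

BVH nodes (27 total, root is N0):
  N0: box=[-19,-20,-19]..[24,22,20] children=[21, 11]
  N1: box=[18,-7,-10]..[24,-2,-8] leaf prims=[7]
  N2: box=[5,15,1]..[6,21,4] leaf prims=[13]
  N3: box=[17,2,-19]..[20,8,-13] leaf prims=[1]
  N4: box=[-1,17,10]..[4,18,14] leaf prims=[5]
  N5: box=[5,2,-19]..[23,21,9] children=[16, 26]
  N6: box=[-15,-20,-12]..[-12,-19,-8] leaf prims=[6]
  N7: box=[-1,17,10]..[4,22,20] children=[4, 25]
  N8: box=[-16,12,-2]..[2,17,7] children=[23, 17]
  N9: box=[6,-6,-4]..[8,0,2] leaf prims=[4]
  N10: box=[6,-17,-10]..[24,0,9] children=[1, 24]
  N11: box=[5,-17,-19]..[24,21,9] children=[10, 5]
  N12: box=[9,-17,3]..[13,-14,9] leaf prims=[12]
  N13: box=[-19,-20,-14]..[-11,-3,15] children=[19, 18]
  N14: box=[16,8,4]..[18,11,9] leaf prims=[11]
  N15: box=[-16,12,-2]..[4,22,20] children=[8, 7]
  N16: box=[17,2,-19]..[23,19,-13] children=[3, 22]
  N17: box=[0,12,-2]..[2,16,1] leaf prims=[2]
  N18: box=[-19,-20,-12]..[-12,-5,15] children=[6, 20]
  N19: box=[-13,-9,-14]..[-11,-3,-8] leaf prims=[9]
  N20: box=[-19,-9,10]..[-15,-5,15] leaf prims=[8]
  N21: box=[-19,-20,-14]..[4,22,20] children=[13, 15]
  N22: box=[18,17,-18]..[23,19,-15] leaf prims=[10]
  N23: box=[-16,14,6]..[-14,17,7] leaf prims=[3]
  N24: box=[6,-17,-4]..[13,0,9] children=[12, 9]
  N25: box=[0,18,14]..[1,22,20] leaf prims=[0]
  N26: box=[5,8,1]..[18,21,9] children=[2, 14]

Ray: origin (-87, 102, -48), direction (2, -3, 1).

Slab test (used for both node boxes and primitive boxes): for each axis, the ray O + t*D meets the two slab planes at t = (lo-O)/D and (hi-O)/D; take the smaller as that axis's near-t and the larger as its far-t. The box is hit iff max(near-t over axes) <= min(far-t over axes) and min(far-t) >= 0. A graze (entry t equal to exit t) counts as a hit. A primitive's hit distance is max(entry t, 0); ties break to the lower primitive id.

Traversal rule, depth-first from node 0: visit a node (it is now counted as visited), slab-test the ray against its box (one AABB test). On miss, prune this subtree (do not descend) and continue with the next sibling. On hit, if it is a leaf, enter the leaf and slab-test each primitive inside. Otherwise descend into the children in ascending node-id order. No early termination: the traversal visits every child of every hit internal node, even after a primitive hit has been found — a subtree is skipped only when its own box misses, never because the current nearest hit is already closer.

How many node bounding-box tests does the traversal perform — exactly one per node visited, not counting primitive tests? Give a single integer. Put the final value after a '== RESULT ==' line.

Walk:
N0 x:[34,111/2] y:[80/3,122/3] z:[29,68] -> hit [34,122/3], descend [11, 21]
  N11 x:[46,111/2] y:[27,119/3] z:[29,57] -> miss, prune
  N21 x:[34,91/2] y:[80/3,122/3] z:[34,68] -> hit [34,122/3], descend [13, 15]
    N13 x:[34,38] y:[35,122/3] z:[34,63] -> hit [35,38], descend [18, 19]
      N18 x:[34,75/2] y:[107/3,122/3] z:[36,63] -> hit [36,75/2], descend [6, 20]
        N6 x:[36,75/2] y:[121/3,122/3] z:[36,40] -> miss, prune
        N20 x:[34,36] y:[107/3,37] z:[58,63] -> miss, prune
      N19 x:[37,38] y:[35,37] z:[34,40] -> hit [37,37] leaf, test {P9@t=37}
    N15 x:[71/2,91/2] y:[80/3,30] z:[46,68] -> miss, prune

Summary -> nodes [0, 11, 21, 13, 18, 6, 20, 19, 15]; box-tests=9; leaf-entries=1; first=P9

== RESULT ==
9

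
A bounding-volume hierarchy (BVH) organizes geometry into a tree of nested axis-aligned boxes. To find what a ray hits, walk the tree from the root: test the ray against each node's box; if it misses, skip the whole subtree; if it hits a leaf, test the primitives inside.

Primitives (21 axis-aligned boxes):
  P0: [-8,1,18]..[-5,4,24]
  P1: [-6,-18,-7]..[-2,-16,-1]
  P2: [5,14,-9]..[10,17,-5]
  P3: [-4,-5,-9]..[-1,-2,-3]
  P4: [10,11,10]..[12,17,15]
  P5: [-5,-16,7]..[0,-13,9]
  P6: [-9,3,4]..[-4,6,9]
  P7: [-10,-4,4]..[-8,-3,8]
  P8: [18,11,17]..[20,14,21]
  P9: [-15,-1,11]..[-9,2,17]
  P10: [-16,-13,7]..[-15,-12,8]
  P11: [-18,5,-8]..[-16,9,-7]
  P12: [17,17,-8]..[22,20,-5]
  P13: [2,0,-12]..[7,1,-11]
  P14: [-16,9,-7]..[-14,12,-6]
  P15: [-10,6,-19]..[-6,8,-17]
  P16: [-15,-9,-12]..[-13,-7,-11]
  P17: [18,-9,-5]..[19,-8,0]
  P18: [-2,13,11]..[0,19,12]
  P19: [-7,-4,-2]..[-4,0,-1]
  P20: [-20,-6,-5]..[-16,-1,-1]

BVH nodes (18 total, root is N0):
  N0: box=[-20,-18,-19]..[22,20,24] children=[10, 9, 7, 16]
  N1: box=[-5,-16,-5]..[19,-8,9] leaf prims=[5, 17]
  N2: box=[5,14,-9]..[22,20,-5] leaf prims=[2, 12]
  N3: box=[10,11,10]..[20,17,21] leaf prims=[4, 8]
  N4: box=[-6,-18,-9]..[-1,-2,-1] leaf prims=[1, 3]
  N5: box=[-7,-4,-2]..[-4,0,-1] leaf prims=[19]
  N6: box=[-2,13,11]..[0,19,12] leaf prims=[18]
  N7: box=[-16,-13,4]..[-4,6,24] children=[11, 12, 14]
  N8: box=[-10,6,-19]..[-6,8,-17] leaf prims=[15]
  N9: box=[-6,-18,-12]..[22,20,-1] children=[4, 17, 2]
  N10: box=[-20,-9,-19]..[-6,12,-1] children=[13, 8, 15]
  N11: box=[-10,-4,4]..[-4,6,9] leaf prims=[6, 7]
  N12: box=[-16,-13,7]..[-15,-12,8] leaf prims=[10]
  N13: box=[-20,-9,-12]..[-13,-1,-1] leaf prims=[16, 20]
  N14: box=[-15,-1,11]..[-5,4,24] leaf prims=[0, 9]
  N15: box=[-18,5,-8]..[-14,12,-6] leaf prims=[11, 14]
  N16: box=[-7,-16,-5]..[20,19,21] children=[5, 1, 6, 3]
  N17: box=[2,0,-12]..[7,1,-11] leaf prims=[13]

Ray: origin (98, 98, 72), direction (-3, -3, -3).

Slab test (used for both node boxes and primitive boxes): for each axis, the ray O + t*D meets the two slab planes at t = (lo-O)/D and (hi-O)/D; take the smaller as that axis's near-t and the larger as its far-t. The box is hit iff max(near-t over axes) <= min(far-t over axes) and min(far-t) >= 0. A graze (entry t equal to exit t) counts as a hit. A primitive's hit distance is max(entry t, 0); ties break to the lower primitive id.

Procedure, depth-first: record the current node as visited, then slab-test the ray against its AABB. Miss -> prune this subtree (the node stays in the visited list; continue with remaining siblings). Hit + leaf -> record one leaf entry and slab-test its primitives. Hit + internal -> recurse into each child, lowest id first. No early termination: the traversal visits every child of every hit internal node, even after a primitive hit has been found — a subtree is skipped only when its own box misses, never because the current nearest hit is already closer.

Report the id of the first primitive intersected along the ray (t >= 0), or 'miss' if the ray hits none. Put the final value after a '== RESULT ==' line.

Traverse from the root:
N0 x:[76/3,118/3] y:[26,116/3] z:[16,91/3] -> hit [26,91/3], descend [7, 9, 10, 16]
  N7 x:[34,38] y:[92/3,37] z:[16,68/3] -> miss, prune
  N9 x:[76/3,104/3] y:[26,116/3] z:[73/3,28] -> hit [26,28], descend [2, 4, 17]
    N2 x:[76/3,31] y:[26,28] z:[77/3,27] -> hit [26,27] leaf, test {P2(miss), P12@t=26}
    N4 x:[33,104/3] y:[100/3,116/3] z:[73/3,27] -> miss, prune
    N17 x:[91/3,32] y:[97/3,98/3] z:[83/3,28] -> miss, prune
  N10 x:[104/3,118/3] y:[86/3,107/3] z:[73/3,91/3] -> miss, prune
  N16 x:[26,35] y:[79/3,38] z:[17,77/3] -> miss, prune

Summary -> nodes [0, 7, 9, 2, 4, 17, 10, 16]; box-tests=8; leaf-entries=1; first=P12

== RESULT ==
12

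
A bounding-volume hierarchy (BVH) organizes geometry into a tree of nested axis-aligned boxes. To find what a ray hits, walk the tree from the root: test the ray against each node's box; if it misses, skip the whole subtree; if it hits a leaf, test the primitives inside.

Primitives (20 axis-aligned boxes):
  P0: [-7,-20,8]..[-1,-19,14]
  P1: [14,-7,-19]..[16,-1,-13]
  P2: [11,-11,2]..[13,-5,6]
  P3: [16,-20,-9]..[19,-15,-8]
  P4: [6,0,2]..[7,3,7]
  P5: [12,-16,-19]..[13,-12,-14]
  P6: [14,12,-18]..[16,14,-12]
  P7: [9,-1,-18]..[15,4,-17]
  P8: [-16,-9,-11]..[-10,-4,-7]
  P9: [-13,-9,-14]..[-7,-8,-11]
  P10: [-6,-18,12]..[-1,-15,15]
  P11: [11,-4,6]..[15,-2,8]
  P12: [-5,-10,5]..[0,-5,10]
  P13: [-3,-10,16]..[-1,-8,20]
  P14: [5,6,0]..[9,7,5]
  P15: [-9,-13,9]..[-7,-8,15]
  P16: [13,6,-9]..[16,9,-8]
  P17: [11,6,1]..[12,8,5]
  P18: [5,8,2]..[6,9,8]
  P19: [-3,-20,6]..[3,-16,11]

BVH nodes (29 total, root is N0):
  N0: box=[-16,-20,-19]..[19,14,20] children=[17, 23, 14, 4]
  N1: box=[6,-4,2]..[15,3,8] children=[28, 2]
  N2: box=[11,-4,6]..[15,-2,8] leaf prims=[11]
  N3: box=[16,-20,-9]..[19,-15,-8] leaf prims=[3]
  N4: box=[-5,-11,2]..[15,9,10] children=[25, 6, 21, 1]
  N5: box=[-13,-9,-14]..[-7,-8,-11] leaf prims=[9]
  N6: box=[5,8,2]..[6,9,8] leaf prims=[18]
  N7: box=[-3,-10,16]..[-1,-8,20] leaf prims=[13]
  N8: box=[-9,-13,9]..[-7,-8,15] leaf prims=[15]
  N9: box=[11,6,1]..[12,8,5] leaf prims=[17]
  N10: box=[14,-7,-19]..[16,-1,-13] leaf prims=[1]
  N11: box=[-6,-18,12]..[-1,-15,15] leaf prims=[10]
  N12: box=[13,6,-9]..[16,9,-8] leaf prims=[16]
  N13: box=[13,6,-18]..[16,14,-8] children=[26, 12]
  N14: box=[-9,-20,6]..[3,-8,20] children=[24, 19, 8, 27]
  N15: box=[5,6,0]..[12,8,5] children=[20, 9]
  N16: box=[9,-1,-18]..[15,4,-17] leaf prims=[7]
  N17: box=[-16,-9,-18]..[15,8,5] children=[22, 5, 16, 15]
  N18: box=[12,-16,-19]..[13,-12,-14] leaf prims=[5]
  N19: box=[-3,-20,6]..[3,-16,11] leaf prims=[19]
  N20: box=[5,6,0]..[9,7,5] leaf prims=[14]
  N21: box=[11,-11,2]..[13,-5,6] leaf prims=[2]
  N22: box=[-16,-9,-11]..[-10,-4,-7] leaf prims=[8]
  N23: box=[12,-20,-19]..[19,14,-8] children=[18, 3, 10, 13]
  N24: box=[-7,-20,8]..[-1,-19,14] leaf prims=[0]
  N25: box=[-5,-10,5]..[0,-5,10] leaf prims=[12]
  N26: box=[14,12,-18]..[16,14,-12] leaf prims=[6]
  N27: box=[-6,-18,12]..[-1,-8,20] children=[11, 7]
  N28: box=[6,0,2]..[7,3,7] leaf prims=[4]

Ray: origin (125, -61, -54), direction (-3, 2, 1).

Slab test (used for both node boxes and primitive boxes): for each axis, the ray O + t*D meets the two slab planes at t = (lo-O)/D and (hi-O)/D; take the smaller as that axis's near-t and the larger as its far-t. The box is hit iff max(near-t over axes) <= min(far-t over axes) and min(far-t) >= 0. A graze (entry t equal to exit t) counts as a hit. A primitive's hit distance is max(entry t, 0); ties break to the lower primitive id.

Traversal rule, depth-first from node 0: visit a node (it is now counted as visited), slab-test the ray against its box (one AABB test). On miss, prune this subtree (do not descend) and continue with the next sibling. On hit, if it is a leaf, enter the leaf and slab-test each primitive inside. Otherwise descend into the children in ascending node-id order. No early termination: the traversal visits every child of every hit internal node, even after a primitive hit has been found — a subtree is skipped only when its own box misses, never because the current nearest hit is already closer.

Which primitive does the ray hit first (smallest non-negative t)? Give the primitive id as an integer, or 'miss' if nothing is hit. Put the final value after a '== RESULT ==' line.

Trace the traversal:
N0 x:[106/3,47] y:[41/2,75/2] z:[35,74] -> hit [106/3,75/2], descend [4, 14, 17, 23]
  N4 x:[110/3,130/3] y:[25,35] z:[56,64] -> miss, prune
  N14 x:[122/3,134/3] y:[41/2,53/2] z:[60,74] -> miss, prune
  N17 x:[110/3,47] y:[26,69/2] z:[36,59] -> miss, prune
  N23 x:[106/3,113/3] y:[41/2,75/2] z:[35,46] -> hit [106/3,75/2], descend [3, 10, 13, 18]
    N3 x:[106/3,109/3] y:[41/2,23] z:[45,46] -> miss, prune
    N10 x:[109/3,37] y:[27,30] z:[35,41] -> miss, prune
    N13 x:[109/3,112/3] y:[67/2,75/2] z:[36,46] -> hit [109/3,112/3], descend [12, 26]
      N12 x:[109/3,112/3] y:[67/2,35] z:[45,46] -> miss, prune
      N26 x:[109/3,37] y:[73/2,75/2] z:[36,42] -> hit [73/2,37] leaf, test {P6@t=73/2}
    N18 x:[112/3,113/3] y:[45/2,49/2] z:[35,40] -> miss, prune

Visited [0, 4, 14, 17, 23, 3, 10, 13, 12, 26, 18]. Tests: 11 box, 1 leaf. Nearest: P6.

== RESULT ==
6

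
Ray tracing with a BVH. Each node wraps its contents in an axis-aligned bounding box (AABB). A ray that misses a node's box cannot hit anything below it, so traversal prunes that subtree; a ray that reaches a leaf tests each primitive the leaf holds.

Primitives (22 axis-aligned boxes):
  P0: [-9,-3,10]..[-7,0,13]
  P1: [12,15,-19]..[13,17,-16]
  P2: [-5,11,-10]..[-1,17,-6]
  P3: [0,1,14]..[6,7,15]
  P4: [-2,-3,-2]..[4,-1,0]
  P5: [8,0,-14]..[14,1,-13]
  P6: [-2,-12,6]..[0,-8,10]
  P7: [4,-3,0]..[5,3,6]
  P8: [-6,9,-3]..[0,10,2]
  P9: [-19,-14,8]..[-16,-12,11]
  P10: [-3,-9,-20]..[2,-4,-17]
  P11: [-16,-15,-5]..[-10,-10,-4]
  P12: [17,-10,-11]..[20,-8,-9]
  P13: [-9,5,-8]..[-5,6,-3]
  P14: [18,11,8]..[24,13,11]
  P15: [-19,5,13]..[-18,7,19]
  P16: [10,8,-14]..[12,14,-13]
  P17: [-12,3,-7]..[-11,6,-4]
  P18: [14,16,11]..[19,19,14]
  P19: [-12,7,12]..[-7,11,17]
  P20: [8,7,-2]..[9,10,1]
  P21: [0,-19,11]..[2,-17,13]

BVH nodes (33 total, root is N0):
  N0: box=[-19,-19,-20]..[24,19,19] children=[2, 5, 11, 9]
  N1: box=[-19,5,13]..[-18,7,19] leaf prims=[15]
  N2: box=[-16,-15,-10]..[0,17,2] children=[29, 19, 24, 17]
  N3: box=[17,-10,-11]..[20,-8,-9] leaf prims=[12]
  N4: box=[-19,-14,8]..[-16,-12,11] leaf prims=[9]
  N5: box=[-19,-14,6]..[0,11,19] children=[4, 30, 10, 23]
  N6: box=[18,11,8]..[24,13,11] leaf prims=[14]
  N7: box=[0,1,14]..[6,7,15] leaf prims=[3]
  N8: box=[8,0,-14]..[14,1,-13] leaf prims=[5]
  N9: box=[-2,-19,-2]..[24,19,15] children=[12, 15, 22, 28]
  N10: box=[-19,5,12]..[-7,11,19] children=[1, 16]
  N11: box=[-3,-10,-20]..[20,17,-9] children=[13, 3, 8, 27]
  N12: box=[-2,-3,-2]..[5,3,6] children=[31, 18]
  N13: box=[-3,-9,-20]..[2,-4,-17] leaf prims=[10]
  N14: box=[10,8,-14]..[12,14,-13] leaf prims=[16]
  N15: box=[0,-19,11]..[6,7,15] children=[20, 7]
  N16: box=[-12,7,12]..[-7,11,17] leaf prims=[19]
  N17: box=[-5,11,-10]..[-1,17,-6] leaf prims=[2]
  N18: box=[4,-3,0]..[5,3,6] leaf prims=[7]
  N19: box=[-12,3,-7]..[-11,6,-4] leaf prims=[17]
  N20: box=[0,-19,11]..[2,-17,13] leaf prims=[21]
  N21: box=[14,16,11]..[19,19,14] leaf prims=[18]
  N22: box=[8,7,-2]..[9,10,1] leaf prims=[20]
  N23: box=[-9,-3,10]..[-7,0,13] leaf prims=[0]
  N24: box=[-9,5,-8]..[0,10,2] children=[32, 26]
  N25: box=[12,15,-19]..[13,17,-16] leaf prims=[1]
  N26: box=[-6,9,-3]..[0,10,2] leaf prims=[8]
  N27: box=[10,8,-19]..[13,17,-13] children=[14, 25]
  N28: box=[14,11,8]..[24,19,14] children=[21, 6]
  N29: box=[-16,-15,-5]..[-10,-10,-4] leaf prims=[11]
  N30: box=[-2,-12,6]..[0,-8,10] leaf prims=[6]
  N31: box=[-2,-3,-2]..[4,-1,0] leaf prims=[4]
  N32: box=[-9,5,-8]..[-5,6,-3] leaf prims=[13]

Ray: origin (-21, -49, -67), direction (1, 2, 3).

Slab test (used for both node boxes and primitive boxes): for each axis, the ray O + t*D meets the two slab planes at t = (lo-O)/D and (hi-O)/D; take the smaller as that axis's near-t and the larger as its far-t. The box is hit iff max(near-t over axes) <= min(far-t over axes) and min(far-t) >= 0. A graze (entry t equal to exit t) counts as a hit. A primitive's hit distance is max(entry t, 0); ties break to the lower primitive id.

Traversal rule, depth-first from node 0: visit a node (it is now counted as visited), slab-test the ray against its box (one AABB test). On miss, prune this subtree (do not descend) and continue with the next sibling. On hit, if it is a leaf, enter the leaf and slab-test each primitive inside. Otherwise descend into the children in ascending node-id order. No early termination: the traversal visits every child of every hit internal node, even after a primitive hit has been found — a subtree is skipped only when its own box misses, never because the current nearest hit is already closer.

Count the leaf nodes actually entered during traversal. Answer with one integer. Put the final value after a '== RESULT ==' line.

Walk:
N0 x:[2,45] y:[15,34] z:[47/3,86/3] -> hit [47/3,86/3], descend [2, 5, 9, 11]
  N2 x:[5,21] y:[17,33] z:[19,23] -> hit [19,21], descend [17, 19, 24, 29]
    N17 x:[16,20] y:[30,33] z:[19,61/3] -> miss, prune
    N19 x:[9,10] y:[26,55/2] z:[20,21] -> miss, prune
    N24 x:[12,21] y:[27,59/2] z:[59/3,23] -> miss, prune
    N29 x:[5,11] y:[17,39/2] z:[62/3,21] -> miss, prune
  N5 x:[2,21] y:[35/2,30] z:[73/3,86/3] -> miss, prune
  N9 x:[19,45] y:[15,34] z:[65/3,82/3] -> hit [65/3,82/3], descend [12, 15, 22, 28]
    N12 x:[19,26] y:[23,26] z:[65/3,73/3] -> hit [23,73/3], descend [18, 31]
      N18 x:[25,26] y:[23,26] z:[67/3,73/3] -> miss, prune
      N31 x:[19,25] y:[23,24] z:[65/3,67/3] -> miss, prune
    N15 x:[21,27] y:[15,28] z:[26,82/3] -> hit [26,27], descend [7, 20]
      N7 x:[21,27] y:[25,28] z:[27,82/3] -> hit [27,27] leaf, test {P3@t=27}
      N20 x:[21,23] y:[15,16] z:[26,80/3] -> miss, prune
    N22 x:[29,30] y:[28,59/2] z:[65/3,68/3] -> miss, prune
    N28 x:[35,45] y:[30,34] z:[25,27] -> miss, prune
  N11 x:[18,41] y:[39/2,33] z:[47/3,58/3] -> miss, prune

order=[0, 2, 17, 19, 24, 29, 5, 9, 12, 18, 31, 15, 7, 20, 22, 28, 11]  |boxes|=17  |leaves|=1  hit=P3

== RESULT ==
1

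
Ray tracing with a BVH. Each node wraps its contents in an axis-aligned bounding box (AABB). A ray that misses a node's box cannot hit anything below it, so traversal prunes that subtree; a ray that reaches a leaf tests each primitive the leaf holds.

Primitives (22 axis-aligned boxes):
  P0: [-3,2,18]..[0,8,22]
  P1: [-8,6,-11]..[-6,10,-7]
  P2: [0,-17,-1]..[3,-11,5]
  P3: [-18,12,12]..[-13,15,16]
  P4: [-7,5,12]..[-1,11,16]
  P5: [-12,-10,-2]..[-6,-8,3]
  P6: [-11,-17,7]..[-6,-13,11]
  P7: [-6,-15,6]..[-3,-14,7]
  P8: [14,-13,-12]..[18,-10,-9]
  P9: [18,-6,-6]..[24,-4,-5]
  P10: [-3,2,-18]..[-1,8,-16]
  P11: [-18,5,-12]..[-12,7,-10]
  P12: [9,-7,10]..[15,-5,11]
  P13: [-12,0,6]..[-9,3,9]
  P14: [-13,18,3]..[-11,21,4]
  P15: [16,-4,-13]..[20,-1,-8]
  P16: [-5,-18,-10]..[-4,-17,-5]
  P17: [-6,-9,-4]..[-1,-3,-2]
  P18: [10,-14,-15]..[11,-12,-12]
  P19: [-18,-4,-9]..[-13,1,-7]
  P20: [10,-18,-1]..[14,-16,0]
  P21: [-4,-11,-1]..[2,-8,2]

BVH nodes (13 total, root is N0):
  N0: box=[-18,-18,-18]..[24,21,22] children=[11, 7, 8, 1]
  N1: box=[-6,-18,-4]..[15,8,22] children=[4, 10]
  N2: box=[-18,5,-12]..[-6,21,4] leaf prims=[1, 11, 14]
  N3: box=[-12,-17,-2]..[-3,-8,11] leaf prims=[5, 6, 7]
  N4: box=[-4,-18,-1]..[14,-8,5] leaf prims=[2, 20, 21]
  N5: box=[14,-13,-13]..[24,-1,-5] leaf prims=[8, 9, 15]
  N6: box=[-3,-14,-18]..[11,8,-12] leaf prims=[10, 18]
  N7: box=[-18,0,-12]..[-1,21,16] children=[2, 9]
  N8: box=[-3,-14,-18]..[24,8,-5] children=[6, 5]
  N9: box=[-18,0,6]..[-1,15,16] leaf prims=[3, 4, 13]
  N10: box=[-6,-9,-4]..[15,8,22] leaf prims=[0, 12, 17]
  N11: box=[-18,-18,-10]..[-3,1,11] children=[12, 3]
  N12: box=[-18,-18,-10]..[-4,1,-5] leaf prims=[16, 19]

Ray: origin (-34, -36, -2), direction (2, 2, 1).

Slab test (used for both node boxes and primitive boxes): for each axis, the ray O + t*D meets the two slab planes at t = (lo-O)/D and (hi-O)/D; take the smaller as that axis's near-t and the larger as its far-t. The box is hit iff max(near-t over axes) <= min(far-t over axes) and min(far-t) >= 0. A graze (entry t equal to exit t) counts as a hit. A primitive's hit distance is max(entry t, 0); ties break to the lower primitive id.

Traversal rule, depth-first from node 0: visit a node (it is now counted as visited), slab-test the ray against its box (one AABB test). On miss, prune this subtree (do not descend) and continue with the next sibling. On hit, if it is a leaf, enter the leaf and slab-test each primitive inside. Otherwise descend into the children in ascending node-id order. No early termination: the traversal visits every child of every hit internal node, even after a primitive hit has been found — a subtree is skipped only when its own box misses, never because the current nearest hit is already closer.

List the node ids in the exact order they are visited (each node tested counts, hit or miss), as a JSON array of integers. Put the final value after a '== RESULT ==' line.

Trace the traversal:
N0 x:[8,29] y:[9,57/2] z:[-16,24] -> hit [9,24], descend [1, 7, 8, 11]
  N1 x:[14,49/2] y:[9,22] z:[-2,24] -> hit [14,22], descend [4, 10]
    N4 x:[15,24] y:[9,14] z:[1,7] -> miss, prune
    N10 x:[14,49/2] y:[27/2,22] z:[-2,24] -> hit [14,22] leaf, test {P0(miss), P12(miss), P17(miss)}
  N7 x:[8,33/2] y:[18,57/2] z:[-10,18] -> miss, prune
  N8 x:[31/2,29] y:[11,22] z:[-16,-3] -> miss, prune
  N11 x:[8,31/2] y:[9,37/2] z:[-8,13] -> hit [9,13], descend [3, 12]
    N3 x:[11,31/2] y:[19/2,14] z:[0,13] -> hit [11,13] leaf, test {P5(miss), P6@t=23/2, P7(miss)}
    N12 x:[8,15] y:[9,37/2] z:[-8,-3] -> miss, prune

Summary -> nodes [0, 1, 4, 10, 7, 8, 11, 3, 12]; box-tests=9; leaf-entries=2; first=P6

== RESULT ==
[0, 1, 4, 10, 7, 8, 11, 3, 12]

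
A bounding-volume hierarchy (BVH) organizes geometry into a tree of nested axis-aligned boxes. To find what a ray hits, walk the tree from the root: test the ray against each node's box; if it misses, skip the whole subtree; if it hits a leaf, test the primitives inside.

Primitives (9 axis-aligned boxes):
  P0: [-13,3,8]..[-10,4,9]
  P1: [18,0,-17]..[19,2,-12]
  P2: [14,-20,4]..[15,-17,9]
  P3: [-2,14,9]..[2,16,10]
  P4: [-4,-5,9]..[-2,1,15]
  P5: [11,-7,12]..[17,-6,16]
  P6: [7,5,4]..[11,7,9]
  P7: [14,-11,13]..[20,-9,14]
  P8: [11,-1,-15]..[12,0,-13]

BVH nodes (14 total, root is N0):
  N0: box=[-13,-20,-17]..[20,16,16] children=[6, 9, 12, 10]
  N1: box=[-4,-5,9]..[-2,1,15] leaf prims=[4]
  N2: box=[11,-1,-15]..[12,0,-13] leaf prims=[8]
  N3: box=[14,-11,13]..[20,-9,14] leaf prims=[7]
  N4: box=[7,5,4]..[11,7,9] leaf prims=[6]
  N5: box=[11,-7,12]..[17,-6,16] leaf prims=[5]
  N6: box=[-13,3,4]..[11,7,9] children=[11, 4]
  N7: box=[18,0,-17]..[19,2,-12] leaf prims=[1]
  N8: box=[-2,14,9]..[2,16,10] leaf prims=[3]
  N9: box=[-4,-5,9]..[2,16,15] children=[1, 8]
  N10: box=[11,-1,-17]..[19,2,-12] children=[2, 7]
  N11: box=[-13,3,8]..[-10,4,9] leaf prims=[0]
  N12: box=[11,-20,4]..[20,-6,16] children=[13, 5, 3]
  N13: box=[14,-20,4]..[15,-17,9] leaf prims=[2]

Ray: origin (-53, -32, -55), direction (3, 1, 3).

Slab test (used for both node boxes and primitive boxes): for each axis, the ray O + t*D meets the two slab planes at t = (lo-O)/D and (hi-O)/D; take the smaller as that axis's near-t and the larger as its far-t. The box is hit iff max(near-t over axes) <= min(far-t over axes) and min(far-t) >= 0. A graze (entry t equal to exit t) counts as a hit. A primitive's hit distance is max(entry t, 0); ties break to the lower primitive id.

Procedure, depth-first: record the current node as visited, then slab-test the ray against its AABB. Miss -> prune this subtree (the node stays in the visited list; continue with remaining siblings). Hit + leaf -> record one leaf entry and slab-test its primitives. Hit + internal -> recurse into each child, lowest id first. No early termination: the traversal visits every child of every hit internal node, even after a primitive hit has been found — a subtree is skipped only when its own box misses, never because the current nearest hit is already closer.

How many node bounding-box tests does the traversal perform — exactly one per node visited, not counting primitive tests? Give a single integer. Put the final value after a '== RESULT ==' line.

Trace the traversal:
N0 x:[40/3,73/3] y:[12,48] z:[38/3,71/3] -> hit [40/3,71/3], descend [6, 9, 10, 12]
  N6 x:[40/3,64/3] y:[35,39] z:[59/3,64/3] -> miss, prune
  N9 x:[49/3,55/3] y:[27,48] z:[64/3,70/3] -> miss, prune
  N10 x:[64/3,24] y:[31,34] z:[38/3,43/3] -> miss, prune
  N12 x:[64/3,73/3] y:[12,26] z:[59/3,71/3] -> hit [64/3,71/3], descend [3, 5, 13]
    N3 x:[67/3,73/3] y:[21,23] z:[68/3,23] -> hit [68/3,23] leaf, test {P7@t=68/3}
    N5 x:[64/3,70/3] y:[25,26] z:[67/3,71/3] -> miss, prune
    N13 x:[67/3,68/3] y:[12,15] z:[59/3,64/3] -> miss, prune

Visited [0, 6, 9, 10, 12, 3, 5, 13]. Tests: 8 box, 1 leaf. Nearest: P7.

== RESULT ==
8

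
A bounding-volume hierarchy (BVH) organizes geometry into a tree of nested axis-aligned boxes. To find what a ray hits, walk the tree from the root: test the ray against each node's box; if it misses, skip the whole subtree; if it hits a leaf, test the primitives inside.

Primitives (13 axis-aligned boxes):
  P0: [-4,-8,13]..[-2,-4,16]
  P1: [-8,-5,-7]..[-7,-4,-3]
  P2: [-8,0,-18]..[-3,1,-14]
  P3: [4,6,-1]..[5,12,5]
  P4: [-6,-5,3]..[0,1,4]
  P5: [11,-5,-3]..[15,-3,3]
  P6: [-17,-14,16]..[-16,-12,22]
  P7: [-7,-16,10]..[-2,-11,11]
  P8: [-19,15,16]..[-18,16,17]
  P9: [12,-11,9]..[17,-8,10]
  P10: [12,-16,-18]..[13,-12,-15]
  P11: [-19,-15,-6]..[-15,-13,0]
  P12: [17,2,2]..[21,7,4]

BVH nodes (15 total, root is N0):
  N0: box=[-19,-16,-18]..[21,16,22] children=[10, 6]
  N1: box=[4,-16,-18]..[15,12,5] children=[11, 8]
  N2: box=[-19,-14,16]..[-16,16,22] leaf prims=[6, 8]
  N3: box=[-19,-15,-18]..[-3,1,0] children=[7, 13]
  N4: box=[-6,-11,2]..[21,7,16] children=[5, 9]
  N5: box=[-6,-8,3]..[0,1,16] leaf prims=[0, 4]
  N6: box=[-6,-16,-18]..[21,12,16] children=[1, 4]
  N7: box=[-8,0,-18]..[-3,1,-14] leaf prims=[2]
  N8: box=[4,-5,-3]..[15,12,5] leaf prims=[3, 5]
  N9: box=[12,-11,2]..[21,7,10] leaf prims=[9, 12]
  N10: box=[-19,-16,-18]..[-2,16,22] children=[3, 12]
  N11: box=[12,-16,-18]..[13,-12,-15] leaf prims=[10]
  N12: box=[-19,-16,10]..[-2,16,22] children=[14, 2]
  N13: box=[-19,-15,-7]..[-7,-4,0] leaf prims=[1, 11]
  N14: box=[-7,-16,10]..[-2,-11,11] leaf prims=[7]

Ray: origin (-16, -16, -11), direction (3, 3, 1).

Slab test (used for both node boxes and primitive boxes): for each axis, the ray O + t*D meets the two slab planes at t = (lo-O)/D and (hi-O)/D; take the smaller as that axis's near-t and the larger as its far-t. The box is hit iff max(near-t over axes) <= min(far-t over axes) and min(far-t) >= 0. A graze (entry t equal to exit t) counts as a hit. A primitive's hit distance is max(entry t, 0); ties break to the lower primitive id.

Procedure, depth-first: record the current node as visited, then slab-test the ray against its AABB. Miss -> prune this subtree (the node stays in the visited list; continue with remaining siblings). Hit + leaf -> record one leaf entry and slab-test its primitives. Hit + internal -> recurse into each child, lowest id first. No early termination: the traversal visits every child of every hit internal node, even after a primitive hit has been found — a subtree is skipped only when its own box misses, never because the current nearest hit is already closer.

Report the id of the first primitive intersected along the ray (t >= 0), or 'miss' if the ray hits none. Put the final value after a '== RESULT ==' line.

Traverse from the root:
N0 x:[-1,37/3] y:[0,32/3] z:[-7,33] -> hit [0,32/3], descend [6, 10]
  N6 x:[10/3,37/3] y:[0,28/3] z:[-7,27] -> hit [10/3,28/3], descend [1, 4]
    N1 x:[20/3,31/3] y:[0,28/3] z:[-7,16] -> hit [20/3,28/3], descend [8, 11]
      N8 x:[20/3,31/3] y:[11/3,28/3] z:[8,16] -> hit [8,28/3] leaf, test {P3(miss), P5(miss)}
      N11 x:[28/3,29/3] y:[0,4/3] z:[-7,-4] -> miss, prune
    N4 x:[10/3,37/3] y:[5/3,23/3] z:[13,27] -> miss, prune
  N10 x:[-1,14/3] y:[0,32/3] z:[-7,33] -> hit [0,14/3], descend [3, 12]
    N3 x:[-1,13/3] y:[1/3,17/3] z:[-7,11] -> hit [1/3,13/3], descend [7, 13]
      N7 x:[8/3,13/3] y:[16/3,17/3] z:[-7,-3] -> miss, prune
      N13 x:[-1,3] y:[1/3,4] z:[4,11] -> miss, prune
    N12 x:[-1,14/3] y:[0,32/3] z:[21,33] -> miss, prune

order=[0, 6, 1, 8, 11, 4, 10, 3, 7, 13, 12]  |boxes|=11  |leaves|=1  hit=miss

== RESULT ==
miss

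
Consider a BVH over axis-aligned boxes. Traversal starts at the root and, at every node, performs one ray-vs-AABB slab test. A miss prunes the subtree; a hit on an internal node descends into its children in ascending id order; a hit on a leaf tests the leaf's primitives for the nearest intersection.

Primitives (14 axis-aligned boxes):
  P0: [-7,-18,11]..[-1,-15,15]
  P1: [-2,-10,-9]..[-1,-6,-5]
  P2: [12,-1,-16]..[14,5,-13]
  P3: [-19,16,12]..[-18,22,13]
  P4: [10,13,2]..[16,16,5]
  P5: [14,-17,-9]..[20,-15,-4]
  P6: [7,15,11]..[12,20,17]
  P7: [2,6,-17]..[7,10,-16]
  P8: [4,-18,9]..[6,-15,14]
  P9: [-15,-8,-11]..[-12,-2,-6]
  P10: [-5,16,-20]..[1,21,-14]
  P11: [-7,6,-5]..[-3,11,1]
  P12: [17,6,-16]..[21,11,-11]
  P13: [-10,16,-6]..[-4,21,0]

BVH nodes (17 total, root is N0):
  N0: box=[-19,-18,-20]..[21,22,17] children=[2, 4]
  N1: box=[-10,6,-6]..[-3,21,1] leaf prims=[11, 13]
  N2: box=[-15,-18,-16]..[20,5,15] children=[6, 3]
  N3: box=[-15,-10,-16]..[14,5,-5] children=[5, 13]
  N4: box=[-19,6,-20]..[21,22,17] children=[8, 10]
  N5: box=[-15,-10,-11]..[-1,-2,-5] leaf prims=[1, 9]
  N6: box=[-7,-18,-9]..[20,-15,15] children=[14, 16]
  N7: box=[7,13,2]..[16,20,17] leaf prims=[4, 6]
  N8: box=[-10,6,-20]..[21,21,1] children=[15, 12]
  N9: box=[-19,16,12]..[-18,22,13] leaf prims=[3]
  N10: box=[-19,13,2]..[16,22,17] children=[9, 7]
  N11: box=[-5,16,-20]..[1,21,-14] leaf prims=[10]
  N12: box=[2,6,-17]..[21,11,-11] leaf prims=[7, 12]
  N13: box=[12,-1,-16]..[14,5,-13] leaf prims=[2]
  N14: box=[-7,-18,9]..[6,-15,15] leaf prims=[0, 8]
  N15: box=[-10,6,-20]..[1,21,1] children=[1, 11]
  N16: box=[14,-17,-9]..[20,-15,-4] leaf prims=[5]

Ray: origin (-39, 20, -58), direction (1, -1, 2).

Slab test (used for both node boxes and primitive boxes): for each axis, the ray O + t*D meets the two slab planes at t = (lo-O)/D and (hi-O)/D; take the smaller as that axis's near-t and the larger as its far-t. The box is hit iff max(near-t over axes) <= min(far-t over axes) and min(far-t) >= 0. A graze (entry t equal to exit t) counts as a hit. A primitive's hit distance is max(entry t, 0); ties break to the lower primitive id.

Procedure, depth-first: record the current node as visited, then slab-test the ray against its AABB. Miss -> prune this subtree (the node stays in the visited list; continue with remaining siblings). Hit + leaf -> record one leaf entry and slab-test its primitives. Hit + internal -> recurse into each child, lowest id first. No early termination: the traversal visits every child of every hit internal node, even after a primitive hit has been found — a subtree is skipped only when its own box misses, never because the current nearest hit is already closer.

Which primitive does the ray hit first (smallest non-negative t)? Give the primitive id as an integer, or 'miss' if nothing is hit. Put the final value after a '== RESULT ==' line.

Traverse from the root:
N0 x:[20,60] y:[-2,38] z:[19,75/2] -> hit [20,75/2], descend [2, 4]
  N2 x:[24,59] y:[15,38] z:[21,73/2] -> hit [24,73/2], descend [3, 6]
    N3 x:[24,53] y:[15,30] z:[21,53/2] -> hit [24,53/2], descend [5, 13]
      N5 x:[24,38] y:[22,30] z:[47/2,53/2] -> hit [24,53/2] leaf, test {P1(miss), P9@t=24}
      N13 x:[51,53] y:[15,21] z:[21,45/2] -> miss, prune
    N6 x:[32,59] y:[35,38] z:[49/2,73/2] -> hit [35,73/2], descend [14, 16]
      N14 x:[32,45] y:[35,38] z:[67/2,73/2] -> hit [35,73/2] leaf, test {P0@t=35, P8(miss)}
      N16 x:[53,59] y:[35,37] z:[49/2,27] -> miss, prune
  N4 x:[20,60] y:[-2,14] z:[19,75/2] -> miss, prune

order=[0, 2, 3, 5, 13, 6, 14, 16, 4]  |boxes|=9  |leaves|=2  hit=P9

== RESULT ==
9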